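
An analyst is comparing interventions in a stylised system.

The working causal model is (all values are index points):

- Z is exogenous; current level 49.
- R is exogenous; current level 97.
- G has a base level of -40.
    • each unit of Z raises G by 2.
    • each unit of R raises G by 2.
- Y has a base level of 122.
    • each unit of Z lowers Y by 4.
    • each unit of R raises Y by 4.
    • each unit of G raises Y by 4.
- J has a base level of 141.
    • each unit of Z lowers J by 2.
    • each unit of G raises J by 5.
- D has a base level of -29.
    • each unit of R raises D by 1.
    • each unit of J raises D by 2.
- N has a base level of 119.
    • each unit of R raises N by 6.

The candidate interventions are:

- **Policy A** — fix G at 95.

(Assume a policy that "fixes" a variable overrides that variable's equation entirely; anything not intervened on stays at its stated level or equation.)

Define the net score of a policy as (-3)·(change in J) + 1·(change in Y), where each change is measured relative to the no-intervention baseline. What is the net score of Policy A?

1727

Baseline:
  Z = 49
  R = 97
  G = -40 + 2·49 + 2·97 = 252
  Y = 122 − 4·49 + 4·97 + 4·252 = 1322
  J = 141 − 2·49 + 5·252 = 1303
Policy A (G := 95):
  Z = 49
  R = 97
  G = 95
  Y = 122 − 4·49 + 4·97 + 4·95 = 694
  J = 141 − 2·49 + 5·95 = 518
ΔJ = 518 − 1303 = -785; ΔY = 694 − 1322 = -628
Score = (-3)·(-785) + 1·(-628) = 1727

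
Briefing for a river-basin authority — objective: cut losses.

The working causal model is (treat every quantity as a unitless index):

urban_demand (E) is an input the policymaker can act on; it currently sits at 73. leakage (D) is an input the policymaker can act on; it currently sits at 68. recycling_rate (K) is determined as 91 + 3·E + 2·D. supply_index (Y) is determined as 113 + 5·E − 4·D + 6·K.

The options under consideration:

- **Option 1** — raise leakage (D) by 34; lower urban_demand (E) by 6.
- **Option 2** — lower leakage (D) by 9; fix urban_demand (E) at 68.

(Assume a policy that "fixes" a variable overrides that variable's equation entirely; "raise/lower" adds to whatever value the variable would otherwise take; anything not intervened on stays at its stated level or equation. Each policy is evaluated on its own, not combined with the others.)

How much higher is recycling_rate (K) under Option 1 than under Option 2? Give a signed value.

83

Option 1 (D + 34, E − 6):
  E = 73 − 6 = 67
  D = 68 + 34 = 102
  K = 91 + 3·67 + 2·102 = 496
Option 2 (D − 9, E := 68):
  E = 68
  D = 68 − 9 = 59
  K = 91 + 3·68 + 2·59 = 413
K: 496 − 413 = 83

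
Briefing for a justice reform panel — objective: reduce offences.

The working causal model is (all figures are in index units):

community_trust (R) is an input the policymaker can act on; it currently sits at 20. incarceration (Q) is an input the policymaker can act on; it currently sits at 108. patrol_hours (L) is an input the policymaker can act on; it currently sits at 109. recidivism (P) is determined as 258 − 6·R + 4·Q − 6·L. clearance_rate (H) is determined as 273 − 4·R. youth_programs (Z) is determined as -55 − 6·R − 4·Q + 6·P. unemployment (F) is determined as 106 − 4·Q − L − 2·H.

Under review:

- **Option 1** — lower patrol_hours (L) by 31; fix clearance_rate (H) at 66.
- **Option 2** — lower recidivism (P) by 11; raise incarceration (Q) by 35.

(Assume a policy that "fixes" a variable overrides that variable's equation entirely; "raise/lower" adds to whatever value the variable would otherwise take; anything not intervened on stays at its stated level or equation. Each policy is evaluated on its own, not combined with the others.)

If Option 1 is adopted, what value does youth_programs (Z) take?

Option 1 (L − 31, H := 66):
  R = 20
  Q = 108
  L = 109 − 31 = 78
  P = 258 − 6·20 + 4·108 − 6·78 = 102
  Z = -55 − 6·20 − 4·108 + 6·102 = 5

5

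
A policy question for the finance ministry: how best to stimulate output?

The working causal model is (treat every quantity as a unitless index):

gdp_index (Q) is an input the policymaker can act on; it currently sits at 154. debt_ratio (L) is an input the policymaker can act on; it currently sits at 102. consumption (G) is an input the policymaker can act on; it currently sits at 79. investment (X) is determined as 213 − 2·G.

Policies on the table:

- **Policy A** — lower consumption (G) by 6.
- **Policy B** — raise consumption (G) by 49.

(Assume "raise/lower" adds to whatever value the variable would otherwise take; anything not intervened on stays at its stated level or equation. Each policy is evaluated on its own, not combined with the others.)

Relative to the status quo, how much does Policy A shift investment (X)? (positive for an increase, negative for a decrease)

Baseline:
  G = 79
  X = 213 − 2·79 = 55
Policy A (G − 6):
  G = 79 − 6 = 73
  X = 213 − 2·73 = 67
Change in X: 67 − 55 = 12

12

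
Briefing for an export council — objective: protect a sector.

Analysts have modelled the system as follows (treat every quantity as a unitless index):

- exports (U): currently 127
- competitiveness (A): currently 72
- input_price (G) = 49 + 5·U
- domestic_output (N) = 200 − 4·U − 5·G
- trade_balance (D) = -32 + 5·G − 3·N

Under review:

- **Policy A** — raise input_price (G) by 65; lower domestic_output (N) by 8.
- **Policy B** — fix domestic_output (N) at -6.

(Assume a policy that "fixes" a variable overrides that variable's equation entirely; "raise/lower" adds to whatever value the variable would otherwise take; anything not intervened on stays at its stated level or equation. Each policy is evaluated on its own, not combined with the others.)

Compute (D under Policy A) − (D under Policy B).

Policy A (G + 65, N − 8):
  U = 127
  G = 49 + 5·127 (+65 from intervention) = 749
  N = 200 − 4·127 − 5·749 (−8 from intervention) = -4061
  D = -32 + 5·749 − 3·(-4061) = 15896
Policy B (N := -6):
  U = 127
  G = 49 + 5·127 = 684
  N = -6
  D = -32 + 5·684 − 3·(-6) = 3406
D: 15896 − 3406 = 12490

12490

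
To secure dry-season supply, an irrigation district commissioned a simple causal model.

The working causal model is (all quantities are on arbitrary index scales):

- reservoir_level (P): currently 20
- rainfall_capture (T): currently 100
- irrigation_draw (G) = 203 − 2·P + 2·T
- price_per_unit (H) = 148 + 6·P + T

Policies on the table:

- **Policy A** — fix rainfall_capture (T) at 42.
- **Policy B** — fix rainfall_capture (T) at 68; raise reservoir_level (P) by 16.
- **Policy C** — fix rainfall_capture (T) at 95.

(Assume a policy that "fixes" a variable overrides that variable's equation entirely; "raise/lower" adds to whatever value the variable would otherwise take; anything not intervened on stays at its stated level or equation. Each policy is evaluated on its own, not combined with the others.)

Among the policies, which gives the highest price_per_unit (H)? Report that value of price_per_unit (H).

Policy A (T := 42):
  P = 20
  T = 42
  H = 148 + 6·20 + 42 = 310
Policy B (T := 68, P + 16):
  P = 20 + 16 = 36
  T = 68
  H = 148 + 6·36 + 68 = 432
Policy C (T := 95):
  P = 20
  T = 95
  H = 148 + 6·20 + 95 = 363
Comparing — Policy A: H=310, Policy B: H=432, Policy C: H=363. Highest is 432 (Policy B).

432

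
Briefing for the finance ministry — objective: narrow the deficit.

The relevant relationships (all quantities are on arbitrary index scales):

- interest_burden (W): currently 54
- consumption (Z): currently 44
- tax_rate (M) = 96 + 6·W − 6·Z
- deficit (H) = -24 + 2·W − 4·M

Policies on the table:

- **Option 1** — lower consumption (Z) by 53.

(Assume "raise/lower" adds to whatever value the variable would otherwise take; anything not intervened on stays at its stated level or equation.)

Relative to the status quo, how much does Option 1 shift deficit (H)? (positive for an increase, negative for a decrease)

-1272

Baseline:
  W = 54
  Z = 44
  M = 96 + 6·54 − 6·44 = 156
  H = -24 + 2·54 − 4·156 = -540
Option 1 (Z − 53):
  W = 54
  Z = 44 − 53 = -9
  M = 96 + 6·54 − 6·(-9) = 474
  H = -24 + 2·54 − 4·474 = -1812
Change in H: -1812 − (-540) = -1272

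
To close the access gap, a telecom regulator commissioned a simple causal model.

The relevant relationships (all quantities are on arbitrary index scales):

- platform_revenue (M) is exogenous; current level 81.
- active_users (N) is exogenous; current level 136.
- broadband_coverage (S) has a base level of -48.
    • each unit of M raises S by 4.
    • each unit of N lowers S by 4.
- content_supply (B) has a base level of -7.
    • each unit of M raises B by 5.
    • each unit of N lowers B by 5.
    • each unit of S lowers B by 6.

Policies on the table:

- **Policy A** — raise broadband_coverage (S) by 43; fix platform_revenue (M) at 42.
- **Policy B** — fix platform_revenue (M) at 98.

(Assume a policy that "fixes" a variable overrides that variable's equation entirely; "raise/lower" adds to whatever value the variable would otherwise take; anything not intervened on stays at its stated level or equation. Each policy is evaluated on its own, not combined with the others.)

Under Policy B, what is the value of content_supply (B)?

1003

Policy B (M := 98):
  M = 98
  N = 136
  S = -48 + 4·98 − 4·136 = -200
  B = -7 + 5·98 − 5·136 − 6·(-200) = 1003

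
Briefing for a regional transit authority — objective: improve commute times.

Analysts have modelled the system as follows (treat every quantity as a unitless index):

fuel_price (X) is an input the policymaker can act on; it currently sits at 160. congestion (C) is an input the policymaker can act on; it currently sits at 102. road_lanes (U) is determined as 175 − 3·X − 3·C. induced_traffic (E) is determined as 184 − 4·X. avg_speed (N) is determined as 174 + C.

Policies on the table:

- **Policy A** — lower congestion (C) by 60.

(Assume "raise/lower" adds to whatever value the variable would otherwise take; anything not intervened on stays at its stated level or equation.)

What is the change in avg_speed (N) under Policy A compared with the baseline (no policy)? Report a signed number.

Baseline:
  C = 102
  N = 174 + 102 = 276
Policy A (C − 60):
  C = 102 − 60 = 42
  N = 174 + 42 = 216
Change in N: 216 − 276 = -60

-60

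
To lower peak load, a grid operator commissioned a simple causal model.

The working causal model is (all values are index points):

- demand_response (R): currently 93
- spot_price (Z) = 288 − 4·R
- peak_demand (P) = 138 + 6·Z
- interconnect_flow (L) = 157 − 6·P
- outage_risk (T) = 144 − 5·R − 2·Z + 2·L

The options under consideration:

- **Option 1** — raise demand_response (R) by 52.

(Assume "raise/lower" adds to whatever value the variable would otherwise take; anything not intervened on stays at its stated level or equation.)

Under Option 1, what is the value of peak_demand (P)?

-1614

Option 1 (R + 52):
  R = 93 + 52 = 145
  Z = 288 − 4·145 = -292
  P = 138 + 6·(-292) = -1614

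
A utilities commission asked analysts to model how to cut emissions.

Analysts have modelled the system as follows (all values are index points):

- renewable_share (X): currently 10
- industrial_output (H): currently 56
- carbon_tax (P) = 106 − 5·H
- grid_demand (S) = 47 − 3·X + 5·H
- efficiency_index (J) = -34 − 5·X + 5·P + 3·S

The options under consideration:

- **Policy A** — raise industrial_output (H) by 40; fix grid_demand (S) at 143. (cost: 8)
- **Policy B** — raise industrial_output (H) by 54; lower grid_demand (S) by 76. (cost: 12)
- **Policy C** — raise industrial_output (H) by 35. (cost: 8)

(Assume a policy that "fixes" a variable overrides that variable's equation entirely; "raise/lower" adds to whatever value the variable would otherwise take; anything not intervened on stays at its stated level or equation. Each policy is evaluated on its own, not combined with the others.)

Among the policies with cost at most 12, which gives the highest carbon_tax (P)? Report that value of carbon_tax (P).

Policy A (H + 40, S := 143):
  H = 56 + 40 = 96
  P = 106 − 5·96 = -374
Policy B (H + 54, S − 76):
  H = 56 + 54 = 110
  P = 106 − 5·110 = -444
Policy C (H + 35):
  H = 56 + 35 = 91
  P = 106 − 5·91 = -349
Comparing — Policy A: P=-374, Policy B: P=-444, Policy C: P=-349. Highest is -349 (Policy C).

-349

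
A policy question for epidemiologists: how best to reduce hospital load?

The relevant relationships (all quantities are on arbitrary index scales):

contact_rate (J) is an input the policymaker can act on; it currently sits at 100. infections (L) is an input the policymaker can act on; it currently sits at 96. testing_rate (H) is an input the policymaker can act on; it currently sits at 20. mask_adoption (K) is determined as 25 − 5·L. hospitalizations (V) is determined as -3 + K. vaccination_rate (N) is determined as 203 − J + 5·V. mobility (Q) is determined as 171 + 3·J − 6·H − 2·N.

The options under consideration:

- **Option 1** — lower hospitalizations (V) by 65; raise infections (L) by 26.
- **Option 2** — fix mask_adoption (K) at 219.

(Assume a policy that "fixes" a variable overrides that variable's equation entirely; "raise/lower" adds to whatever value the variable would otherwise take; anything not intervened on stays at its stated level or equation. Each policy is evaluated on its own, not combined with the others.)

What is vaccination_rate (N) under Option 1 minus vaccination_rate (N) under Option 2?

-4345

Option 1 (V − 65, L + 26):
  J = 100
  L = 96 + 26 = 122
  K = 25 − 5·122 = -585
  V = -3 + (-585) (−65 from intervention) = -653
  N = 203 − 100 + 5·(-653) = -3162
Option 2 (K := 219):
  J = 100
  L = 96
  K = 219
  V = -3 + 219 = 216
  N = 203 − 100 + 5·216 = 1183
N: -3162 − 1183 = -4345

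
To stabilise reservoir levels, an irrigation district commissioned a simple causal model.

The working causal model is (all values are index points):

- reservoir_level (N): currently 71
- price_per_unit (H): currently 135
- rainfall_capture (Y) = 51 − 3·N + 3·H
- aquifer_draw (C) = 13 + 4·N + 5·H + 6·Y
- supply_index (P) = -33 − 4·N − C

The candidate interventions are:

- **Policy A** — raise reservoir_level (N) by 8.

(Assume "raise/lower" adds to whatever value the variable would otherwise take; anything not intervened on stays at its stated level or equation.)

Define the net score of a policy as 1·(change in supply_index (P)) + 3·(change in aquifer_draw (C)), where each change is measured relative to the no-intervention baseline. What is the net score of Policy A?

-256

Baseline:
  N = 71
  H = 135
  Y = 51 − 3·71 + 3·135 = 243
  C = 13 + 4·71 + 5·135 + 6·243 = 2430
  P = -33 − 4·71 − 2430 = -2747
Policy A (N + 8):
  N = 71 + 8 = 79
  H = 135
  Y = 51 − 3·79 + 3·135 = 219
  C = 13 + 4·79 + 5·135 + 6·219 = 2318
  P = -33 − 4·79 − 2318 = -2667
ΔP = -2667 − (-2747) = 80; ΔC = 2318 − 2430 = -112
Score = 1·80 + 3·(-112) = -256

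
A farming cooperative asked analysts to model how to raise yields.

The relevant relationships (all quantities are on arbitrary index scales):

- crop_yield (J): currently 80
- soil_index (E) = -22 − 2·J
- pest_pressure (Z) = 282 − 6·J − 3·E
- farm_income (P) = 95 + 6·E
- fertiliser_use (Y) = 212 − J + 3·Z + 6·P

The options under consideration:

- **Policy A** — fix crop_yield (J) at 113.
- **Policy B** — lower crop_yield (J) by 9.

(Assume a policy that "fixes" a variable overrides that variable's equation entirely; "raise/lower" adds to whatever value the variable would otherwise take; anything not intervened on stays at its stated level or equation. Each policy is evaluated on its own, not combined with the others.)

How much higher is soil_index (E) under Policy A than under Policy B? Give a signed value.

-84

Policy A (J := 113):
  J = 113
  E = -22 − 2·113 = -248
Policy B (J − 9):
  J = 80 − 9 = 71
  E = -22 − 2·71 = -164
E: -248 − (-164) = -84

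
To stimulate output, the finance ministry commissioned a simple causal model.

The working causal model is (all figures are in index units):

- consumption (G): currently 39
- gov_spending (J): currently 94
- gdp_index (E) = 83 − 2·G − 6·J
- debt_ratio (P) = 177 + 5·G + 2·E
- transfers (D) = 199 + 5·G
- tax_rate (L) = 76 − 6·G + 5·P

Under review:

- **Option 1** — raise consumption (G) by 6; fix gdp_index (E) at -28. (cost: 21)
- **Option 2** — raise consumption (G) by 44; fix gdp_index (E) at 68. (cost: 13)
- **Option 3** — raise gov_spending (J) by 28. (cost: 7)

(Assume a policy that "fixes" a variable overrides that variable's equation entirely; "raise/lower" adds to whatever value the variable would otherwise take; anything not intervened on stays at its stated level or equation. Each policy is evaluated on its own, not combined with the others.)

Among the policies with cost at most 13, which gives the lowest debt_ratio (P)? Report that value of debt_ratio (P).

Option 2 (G + 44, E := 68):
  G = 39 + 44 = 83
  J = 94
  E = 68
  P = 177 + 5·83 + 2·68 = 728
Option 3 (J + 28):
  G = 39
  J = 94 + 28 = 122
  E = 83 − 2·39 − 6·122 = -727
  P = 177 + 5·39 + 2·(-727) = -1082
Comparing — Option 2: P=728, Option 3: P=-1082. Lowest is -1082 (Option 3).

-1082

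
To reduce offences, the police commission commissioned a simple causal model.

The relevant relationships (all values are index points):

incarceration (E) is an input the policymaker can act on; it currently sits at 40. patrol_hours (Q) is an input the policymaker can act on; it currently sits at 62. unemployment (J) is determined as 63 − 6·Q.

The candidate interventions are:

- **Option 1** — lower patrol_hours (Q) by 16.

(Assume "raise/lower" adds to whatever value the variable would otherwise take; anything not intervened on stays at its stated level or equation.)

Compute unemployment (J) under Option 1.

Option 1 (Q − 16):
  Q = 62 − 16 = 46
  J = 63 − 6·46 = -213

-213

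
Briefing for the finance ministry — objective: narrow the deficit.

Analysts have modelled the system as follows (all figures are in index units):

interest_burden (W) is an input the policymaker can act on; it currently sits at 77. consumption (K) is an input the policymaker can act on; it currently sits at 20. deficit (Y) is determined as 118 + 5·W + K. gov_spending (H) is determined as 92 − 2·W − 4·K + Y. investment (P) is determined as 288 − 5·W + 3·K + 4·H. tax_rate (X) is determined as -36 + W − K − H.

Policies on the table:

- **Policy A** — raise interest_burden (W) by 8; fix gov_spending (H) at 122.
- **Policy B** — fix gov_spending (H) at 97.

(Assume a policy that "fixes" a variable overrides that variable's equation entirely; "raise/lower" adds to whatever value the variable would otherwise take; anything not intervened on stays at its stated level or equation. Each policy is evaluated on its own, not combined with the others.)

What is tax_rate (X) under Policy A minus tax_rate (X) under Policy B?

Policy A (W + 8, H := 122):
  W = 77 + 8 = 85
  K = 20
  Y = 118 + 5·85 + 20 = 563
  H = 122
  X = -36 + 85 − 20 − 122 = -93
Policy B (H := 97):
  W = 77
  K = 20
  Y = 118 + 5·77 + 20 = 523
  H = 97
  X = -36 + 77 − 20 − 97 = -76
X: -93 − (-76) = -17

-17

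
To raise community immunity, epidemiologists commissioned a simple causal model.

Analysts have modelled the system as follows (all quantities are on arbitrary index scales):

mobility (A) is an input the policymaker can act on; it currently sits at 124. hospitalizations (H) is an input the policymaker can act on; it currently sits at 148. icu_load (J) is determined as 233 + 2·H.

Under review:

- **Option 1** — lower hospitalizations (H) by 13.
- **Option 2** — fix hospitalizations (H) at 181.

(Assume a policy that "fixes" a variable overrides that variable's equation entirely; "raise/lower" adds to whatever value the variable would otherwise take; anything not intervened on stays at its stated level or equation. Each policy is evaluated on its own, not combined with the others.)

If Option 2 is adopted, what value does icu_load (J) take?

595

Option 2 (H := 181):
  H = 181
  J = 233 + 2·181 = 595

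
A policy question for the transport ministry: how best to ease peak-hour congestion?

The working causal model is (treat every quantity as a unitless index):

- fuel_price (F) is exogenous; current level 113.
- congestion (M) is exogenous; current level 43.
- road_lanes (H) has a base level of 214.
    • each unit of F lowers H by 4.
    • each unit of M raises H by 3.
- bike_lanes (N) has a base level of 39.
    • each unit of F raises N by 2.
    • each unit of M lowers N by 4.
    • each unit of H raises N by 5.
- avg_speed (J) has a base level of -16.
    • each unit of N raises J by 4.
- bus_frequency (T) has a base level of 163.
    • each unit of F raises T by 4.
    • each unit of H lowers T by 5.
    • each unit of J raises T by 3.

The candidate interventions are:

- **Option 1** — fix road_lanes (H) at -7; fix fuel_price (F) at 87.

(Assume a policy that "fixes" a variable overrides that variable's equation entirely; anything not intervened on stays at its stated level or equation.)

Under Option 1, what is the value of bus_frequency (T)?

570

Option 1 (H := -7, F := 87):
  F = 87
  M = 43
  H = -7
  N = 39 + 2·87 − 4·43 + 5·(-7) = 6
  J = -16 + 4·6 = 8
  T = 163 + 4·87 − 5·(-7) + 3·8 = 570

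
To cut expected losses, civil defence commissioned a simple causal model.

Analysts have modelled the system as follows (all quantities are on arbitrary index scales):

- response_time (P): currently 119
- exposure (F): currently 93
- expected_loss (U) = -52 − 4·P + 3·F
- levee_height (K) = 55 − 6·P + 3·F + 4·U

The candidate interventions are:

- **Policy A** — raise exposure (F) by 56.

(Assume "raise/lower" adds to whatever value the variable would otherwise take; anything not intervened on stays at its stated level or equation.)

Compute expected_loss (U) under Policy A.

Policy A (F + 56):
  P = 119
  F = 93 + 56 = 149
  U = -52 − 4·119 + 3·149 = -81

-81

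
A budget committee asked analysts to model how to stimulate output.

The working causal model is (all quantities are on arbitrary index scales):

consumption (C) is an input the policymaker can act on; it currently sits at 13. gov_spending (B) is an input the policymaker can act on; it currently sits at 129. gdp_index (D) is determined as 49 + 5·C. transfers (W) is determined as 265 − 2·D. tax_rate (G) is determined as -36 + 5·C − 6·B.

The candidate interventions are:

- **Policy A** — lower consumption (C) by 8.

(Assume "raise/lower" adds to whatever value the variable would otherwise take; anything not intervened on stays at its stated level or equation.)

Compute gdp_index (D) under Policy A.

Policy A (C − 8):
  C = 13 − 8 = 5
  D = 49 + 5·5 = 74

74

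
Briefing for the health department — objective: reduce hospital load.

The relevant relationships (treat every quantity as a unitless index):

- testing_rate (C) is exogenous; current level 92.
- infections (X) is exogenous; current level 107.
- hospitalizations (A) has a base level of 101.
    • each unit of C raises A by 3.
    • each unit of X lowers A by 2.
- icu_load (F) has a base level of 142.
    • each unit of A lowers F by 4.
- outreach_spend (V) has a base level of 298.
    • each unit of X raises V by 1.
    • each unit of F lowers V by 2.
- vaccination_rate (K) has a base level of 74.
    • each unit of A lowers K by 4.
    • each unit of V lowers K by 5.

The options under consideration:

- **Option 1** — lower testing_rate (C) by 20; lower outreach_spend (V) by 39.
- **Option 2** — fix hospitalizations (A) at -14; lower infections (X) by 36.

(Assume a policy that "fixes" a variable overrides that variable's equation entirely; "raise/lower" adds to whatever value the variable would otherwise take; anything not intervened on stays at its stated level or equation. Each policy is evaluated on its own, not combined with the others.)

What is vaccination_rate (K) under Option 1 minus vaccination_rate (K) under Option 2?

-5133

Option 1 (C − 20, V − 39):
  C = 92 − 20 = 72
  X = 107
  A = 101 + 3·72 − 2·107 = 103
  F = 142 − 4·103 = -270
  V = 298 + 107 − 2·(-270) (−39 from intervention) = 906
  K = 74 − 4·103 − 5·906 = -4868
Option 2 (A := -14, X − 36):
  C = 92
  X = 107 − 36 = 71
  A = -14
  F = 142 − 4·(-14) = 198
  V = 298 + 71 − 2·198 = -27
  K = 74 − 4·(-14) − 5·(-27) = 265
K: -4868 − 265 = -5133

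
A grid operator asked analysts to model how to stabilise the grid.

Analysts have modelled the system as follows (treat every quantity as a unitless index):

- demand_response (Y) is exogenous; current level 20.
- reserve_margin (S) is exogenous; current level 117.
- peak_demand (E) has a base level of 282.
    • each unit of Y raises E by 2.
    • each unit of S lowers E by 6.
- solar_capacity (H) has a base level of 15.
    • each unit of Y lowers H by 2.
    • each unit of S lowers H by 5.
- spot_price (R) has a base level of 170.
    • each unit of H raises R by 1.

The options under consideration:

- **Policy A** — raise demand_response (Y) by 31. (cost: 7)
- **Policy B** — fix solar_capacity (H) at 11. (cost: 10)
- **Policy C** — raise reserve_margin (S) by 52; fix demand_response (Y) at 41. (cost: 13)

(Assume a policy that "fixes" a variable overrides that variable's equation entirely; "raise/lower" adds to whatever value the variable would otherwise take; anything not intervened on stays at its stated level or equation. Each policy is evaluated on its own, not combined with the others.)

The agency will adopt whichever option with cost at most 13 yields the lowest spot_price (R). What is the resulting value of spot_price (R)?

-742

Policy A (Y + 31):
  Y = 20 + 31 = 51
  S = 117
  H = 15 − 2·51 − 5·117 = -672
  R = 170 + (-672) = -502
Policy B (H := 11):
  Y = 20
  S = 117
  H = 11
  R = 170 + 11 = 181
Policy C (S + 52, Y := 41):
  Y = 41
  S = 117 + 52 = 169
  H = 15 − 2·41 − 5·169 = -912
  R = 170 + (-912) = -742
Comparing — Policy A: R=-502, Policy B: R=181, Policy C: R=-742. Lowest is -742 (Policy C).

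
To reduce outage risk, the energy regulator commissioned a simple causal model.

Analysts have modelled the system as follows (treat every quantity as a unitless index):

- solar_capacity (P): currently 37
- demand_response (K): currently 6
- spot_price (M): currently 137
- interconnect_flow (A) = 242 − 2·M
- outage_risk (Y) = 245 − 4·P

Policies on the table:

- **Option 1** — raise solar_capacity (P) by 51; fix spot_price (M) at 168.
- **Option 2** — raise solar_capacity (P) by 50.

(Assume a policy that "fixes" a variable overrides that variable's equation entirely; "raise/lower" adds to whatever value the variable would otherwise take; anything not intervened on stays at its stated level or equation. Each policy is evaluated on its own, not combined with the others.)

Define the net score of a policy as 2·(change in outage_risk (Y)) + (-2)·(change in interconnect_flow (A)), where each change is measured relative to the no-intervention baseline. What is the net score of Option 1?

Baseline:
  P = 37
  M = 137
  A = 242 − 2·137 = -32
  Y = 245 − 4·37 = 97
Option 1 (P + 51, M := 168):
  P = 37 + 51 = 88
  M = 168
  A = 242 − 2·168 = -94
  Y = 245 − 4·88 = -107
ΔY = -107 − 97 = -204; ΔA = -94 − (-32) = -62
Score = 2·(-204) + (-2)·(-62) = -284

-284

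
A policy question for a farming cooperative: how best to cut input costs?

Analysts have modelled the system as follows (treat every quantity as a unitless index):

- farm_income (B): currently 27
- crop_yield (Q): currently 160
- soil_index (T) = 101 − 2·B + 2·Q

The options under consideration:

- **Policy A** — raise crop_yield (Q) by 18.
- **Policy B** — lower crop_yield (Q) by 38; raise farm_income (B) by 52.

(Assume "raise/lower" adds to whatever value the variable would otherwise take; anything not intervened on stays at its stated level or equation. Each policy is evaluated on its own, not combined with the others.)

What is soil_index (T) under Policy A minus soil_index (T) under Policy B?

Policy A (Q + 18):
  B = 27
  Q = 160 + 18 = 178
  T = 101 − 2·27 + 2·178 = 403
Policy B (Q − 38, B + 52):
  B = 27 + 52 = 79
  Q = 160 − 38 = 122
  T = 101 − 2·79 + 2·122 = 187
T: 403 − 187 = 216

216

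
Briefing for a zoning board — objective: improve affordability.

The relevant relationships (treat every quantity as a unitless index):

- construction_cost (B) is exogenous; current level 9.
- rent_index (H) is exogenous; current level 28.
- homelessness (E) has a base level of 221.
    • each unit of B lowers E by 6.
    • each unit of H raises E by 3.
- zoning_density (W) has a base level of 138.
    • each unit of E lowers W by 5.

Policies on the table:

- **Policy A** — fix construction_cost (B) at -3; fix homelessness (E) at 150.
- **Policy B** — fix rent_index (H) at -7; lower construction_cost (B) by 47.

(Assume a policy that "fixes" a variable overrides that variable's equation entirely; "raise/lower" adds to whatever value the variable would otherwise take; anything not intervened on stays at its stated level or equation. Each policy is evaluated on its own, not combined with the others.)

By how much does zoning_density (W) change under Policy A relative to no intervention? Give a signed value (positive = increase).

Baseline:
  B = 9
  H = 28
  E = 221 − 6·9 + 3·28 = 251
  W = 138 − 5·251 = -1117
Policy A (B := -3, E := 150):
  B = -3
  H = 28
  E = 150
  W = 138 − 5·150 = -612
Change in W: -612 − (-1117) = 505

505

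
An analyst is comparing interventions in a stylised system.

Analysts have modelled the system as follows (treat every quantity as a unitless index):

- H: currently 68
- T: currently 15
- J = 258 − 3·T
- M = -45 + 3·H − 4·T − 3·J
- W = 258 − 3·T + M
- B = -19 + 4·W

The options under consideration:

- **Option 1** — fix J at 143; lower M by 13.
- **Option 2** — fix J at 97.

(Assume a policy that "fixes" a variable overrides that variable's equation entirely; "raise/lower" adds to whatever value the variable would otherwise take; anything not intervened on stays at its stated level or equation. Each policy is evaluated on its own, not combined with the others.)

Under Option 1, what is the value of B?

Option 1 (J := 143, M − 13):
  H = 68
  T = 15
  J = 143
  M = -45 + 3·68 − 4·15 − 3·143 (−13 from intervention) = -343
  W = 258 − 3·15 + (-343) = -130
  B = -19 + 4·(-130) = -539

-539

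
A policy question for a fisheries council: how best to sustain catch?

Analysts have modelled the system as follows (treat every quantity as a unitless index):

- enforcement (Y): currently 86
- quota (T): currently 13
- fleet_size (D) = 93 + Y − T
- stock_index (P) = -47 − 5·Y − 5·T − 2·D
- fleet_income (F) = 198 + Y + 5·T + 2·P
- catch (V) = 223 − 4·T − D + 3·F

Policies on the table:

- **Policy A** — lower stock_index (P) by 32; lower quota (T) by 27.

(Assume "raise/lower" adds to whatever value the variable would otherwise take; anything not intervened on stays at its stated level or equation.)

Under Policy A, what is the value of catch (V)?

Policy A (P − 32, T − 27):
  Y = 86
  T = 13 − 27 = -14
  D = 93 + 86 − (-14) = 193
  P = -47 − 5·86 − 5·(-14) − 2·193 (−32 from intervention) = -825
  F = 198 + 86 + 5·(-14) + 2·(-825) = -1436
  V = 223 − 4·(-14) − 193 + 3·(-1436) = -4222

-4222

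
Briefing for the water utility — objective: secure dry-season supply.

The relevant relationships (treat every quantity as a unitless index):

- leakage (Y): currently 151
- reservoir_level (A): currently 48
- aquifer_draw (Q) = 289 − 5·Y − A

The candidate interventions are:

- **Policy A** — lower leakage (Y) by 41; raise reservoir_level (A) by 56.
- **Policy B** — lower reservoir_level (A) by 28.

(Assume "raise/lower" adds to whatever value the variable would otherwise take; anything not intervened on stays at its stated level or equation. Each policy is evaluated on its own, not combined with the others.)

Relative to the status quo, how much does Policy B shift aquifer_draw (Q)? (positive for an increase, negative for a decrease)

Baseline:
  Y = 151
  A = 48
  Q = 289 − 5·151 − 48 = -514
Policy B (A − 28):
  Y = 151
  A = 48 − 28 = 20
  Q = 289 − 5·151 − 20 = -486
Change in Q: -486 − (-514) = 28

28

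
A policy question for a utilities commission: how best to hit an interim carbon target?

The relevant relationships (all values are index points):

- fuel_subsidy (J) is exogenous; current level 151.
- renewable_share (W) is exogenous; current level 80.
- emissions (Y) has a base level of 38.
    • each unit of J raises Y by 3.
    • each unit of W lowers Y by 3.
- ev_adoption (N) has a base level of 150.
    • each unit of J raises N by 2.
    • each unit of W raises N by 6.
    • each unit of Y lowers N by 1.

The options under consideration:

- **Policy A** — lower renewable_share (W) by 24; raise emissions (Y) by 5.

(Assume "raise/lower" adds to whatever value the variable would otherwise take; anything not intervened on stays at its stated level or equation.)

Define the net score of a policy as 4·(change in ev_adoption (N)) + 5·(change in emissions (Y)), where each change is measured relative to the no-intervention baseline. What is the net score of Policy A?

-499

Baseline:
  J = 151
  W = 80
  Y = 38 + 3·151 − 3·80 = 251
  N = 150 + 2·151 + 6·80 − 251 = 681
Policy A (W − 24, Y + 5):
  J = 151
  W = 80 − 24 = 56
  Y = 38 + 3·151 − 3·56 (+5 from intervention) = 328
  N = 150 + 2·151 + 6·56 − 328 = 460
ΔN = 460 − 681 = -221; ΔY = 328 − 251 = 77
Score = 4·(-221) + 5·77 = -499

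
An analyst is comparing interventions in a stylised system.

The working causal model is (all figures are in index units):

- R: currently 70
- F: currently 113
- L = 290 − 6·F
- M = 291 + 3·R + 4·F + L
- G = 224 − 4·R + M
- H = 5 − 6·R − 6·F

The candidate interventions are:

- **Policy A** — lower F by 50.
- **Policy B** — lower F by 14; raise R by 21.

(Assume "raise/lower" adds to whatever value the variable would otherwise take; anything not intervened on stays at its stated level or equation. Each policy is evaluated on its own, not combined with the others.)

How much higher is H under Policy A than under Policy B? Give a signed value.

342

Policy A (F − 50):
  R = 70
  F = 113 − 50 = 63
  H = 5 − 6·70 − 6·63 = -793
Policy B (F − 14, R + 21):
  R = 70 + 21 = 91
  F = 113 − 14 = 99
  H = 5 − 6·91 − 6·99 = -1135
H: -793 − (-1135) = 342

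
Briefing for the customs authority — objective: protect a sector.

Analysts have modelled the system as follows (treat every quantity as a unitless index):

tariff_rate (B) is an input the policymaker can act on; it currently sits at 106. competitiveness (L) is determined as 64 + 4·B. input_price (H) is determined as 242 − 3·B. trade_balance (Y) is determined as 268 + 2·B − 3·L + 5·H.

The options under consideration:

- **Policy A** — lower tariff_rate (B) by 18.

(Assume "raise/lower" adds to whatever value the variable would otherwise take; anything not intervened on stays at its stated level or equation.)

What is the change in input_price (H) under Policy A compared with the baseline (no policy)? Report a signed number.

54

Baseline:
  B = 106
  H = 242 − 3·106 = -76
Policy A (B − 18):
  B = 106 − 18 = 88
  H = 242 − 3·88 = -22
Change in H: -22 − (-76) = 54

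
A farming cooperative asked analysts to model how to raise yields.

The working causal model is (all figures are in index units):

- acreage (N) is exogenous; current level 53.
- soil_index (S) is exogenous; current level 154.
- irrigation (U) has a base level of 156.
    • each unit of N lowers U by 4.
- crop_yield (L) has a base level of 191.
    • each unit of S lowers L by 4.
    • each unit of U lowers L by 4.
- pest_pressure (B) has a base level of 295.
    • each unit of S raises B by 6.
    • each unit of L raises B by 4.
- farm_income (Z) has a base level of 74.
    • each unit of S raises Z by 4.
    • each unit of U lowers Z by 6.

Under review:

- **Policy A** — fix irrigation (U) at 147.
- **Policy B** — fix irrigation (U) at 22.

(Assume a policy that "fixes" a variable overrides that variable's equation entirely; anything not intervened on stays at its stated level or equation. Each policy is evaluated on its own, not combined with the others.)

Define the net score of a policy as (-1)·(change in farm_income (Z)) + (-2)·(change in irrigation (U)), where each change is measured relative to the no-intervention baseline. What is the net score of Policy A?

Baseline:
  N = 53
  S = 154
  U = 156 − 4·53 = -56
  Z = 74 + 4·154 − 6·(-56) = 1026
Policy A (U := 147):
  N = 53
  S = 154
  U = 147
  Z = 74 + 4·154 − 6·147 = -192
ΔZ = -192 − 1026 = -1218; ΔU = 147 − (-56) = 203
Score = (-1)·(-1218) + (-2)·203 = 812

812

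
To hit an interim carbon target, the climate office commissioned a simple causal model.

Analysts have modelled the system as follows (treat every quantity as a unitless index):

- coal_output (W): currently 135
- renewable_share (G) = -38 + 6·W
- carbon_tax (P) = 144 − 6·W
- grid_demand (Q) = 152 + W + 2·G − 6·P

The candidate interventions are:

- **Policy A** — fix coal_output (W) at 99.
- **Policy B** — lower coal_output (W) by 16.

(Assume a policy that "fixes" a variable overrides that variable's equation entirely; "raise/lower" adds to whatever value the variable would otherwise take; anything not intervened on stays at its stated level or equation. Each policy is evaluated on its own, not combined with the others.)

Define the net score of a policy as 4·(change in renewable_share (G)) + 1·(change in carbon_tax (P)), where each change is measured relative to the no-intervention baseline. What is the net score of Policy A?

Baseline:
  W = 135
  G = -38 + 6·135 = 772
  P = 144 − 6·135 = -666
Policy A (W := 99):
  W = 99
  G = -38 + 6·99 = 556
  P = 144 − 6·99 = -450
ΔG = 556 − 772 = -216; ΔP = -450 − (-666) = 216
Score = 4·(-216) + 1·216 = -648

-648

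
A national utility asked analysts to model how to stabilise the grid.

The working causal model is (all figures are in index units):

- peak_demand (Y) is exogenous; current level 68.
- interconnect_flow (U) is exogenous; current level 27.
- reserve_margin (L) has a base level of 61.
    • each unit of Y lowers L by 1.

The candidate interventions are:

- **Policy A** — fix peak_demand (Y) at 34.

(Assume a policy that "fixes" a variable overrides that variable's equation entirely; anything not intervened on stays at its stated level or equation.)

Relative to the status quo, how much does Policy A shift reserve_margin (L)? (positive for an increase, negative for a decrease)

34

Baseline:
  Y = 68
  L = 61 − 68 = -7
Policy A (Y := 34):
  Y = 34
  L = 61 − 34 = 27
Change in L: 27 − (-7) = 34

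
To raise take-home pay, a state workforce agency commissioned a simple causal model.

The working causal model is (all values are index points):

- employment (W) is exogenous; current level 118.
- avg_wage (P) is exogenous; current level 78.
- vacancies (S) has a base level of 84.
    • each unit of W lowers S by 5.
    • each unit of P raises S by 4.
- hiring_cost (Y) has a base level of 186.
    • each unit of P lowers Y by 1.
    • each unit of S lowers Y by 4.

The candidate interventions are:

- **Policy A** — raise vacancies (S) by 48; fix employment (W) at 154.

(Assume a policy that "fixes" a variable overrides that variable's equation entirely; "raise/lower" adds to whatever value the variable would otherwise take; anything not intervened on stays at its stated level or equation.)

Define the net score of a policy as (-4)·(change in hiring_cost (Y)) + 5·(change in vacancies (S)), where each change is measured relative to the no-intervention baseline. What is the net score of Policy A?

Baseline:
  W = 118
  P = 78
  S = 84 − 5·118 + 4·78 = -194
  Y = 186 − 78 − 4·(-194) = 884
Policy A (S + 48, W := 154):
  W = 154
  P = 78
  S = 84 − 5·154 + 4·78 (+48 from intervention) = -326
  Y = 186 − 78 − 4·(-326) = 1412
ΔY = 1412 − 884 = 528; ΔS = -326 − (-194) = -132
Score = (-4)·528 + 5·(-132) = -2772

-2772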